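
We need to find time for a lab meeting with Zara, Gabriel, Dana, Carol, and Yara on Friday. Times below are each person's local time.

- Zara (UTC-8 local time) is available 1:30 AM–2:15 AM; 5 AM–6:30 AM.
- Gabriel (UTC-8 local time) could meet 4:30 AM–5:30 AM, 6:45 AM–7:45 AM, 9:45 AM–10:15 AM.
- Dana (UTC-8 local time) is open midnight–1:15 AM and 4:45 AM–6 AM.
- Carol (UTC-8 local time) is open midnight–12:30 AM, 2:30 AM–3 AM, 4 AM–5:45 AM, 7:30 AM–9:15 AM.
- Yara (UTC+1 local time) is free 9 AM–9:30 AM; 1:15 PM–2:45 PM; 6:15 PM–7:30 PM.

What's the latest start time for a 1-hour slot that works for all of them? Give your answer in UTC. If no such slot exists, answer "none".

Zara in UTC: 09:30-10:15, 13:00-14:30 (add 8h to convert from UTC-8).
Gabriel in UTC: 12:30-13:30, 14:45-15:45, 17:45-18:15 (add 8h to convert from UTC-8).
Dana in UTC: 08:00-09:15, 12:45-14:00 (add 8h to convert from UTC-8).
Carol in UTC: 08:00-08:30, 10:30-11:00, 12:00-13:45, 15:30-17:15 (add 8h to convert from UTC-8).
Yara in UTC: 08:00-08:30, 12:15-13:45, 17:15-18:30 (subtract 1h to convert from UTC+1).
Zara ∩ Gabriel: 13:00-13:30.
Zara ∩ Gabriel ∩ Dana: 13:00-13:30.
Zara ∩ Gabriel ∩ Dana ∩ Carol: 13:00-13:30.
Zara ∩ Gabriel ∩ Dana ∩ Carol ∩ Yara: 13:00-13:30.
No common window is at least 60 minutes long.

none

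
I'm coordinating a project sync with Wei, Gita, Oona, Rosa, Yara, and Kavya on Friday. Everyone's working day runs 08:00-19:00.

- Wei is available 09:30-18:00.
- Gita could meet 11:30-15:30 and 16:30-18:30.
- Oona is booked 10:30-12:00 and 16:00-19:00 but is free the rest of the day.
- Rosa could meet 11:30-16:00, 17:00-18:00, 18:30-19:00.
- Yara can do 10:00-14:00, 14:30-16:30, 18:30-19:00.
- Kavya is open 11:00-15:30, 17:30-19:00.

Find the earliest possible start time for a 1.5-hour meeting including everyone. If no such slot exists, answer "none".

12:00

Wei free: 09:30-18:00.
Gita free: 11:30-15:30, 16:30-18:30.
Oona free: 08:00-10:30, 12:00-16:00 (invert busy blocks within the working day).
Rosa free: 11:30-16:00, 17:00-18:00, 18:30-19:00.
Yara free: 10:00-14:00, 14:30-16:30, 18:30-19:00.
Kavya free: 11:00-15:30, 17:30-19:00.
Wei ∩ Gita: 11:30-15:30, 16:30-18:00.
Wei ∩ Gita ∩ Oona: 12:00-15:30.
Wei ∩ Gita ∩ Oona ∩ Rosa: 12:00-15:30.
Wei ∩ Gita ∩ Oona ∩ Rosa ∩ Yara: 12:00-14:00, 14:30-15:30.
Wei ∩ Gita ∩ Oona ∩ Rosa ∩ Yara ∩ Kavya: 12:00-14:00, 14:30-15:30.
The first common window of at least 90 minutes is 12:00-14:00, so the earliest start is 12:00.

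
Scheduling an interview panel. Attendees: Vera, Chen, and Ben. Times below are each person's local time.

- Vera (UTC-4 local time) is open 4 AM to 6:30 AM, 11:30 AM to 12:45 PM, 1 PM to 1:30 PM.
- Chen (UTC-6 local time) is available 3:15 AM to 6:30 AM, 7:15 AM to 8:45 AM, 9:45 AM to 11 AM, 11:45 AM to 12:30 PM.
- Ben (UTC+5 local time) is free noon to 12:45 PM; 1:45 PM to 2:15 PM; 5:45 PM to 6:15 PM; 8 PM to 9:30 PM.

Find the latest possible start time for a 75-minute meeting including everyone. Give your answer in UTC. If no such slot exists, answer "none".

none

Vera in UTC: 08:00-10:30, 15:30-16:45, 17:00-17:30 (add 4h to convert from UTC-4).
Chen in UTC: 09:15-12:30, 13:15-14:45, 15:45-17:00, 17:45-18:30 (add 6h to convert from UTC-6).
Ben in UTC: 07:00-07:45, 08:45-09:15, 12:45-13:15, 15:00-16:30 (subtract 5h to convert from UTC+5).
Vera ∩ Chen: 09:15-10:30, 15:45-16:45.
Vera ∩ Chen ∩ Ben: 15:45-16:30.
No common window is at least 75 minutes long.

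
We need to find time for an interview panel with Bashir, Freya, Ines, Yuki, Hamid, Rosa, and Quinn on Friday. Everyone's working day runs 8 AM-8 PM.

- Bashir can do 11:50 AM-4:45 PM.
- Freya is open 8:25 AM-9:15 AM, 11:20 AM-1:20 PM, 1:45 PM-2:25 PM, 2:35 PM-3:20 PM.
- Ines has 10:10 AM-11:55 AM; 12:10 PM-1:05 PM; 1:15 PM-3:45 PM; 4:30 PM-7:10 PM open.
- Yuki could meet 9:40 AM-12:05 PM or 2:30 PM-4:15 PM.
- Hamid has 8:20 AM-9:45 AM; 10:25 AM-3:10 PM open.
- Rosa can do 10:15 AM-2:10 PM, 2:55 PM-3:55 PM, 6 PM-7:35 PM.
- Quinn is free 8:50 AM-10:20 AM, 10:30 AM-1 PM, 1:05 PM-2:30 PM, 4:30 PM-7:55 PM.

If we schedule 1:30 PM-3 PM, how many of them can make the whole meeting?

3

Bashir, Ines, and Hamid can make the full 13:30-15:00 slot — that's 3.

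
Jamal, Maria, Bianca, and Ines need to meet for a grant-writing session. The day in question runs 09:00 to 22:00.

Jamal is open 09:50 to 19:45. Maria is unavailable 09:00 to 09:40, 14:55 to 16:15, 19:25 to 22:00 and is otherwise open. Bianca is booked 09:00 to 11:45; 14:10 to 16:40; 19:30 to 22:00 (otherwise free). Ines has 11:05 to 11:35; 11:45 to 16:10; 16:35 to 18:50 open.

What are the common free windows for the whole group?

11:45-14:10, 16:40-18:50

Jamal free: 09:50-19:45.
Maria free: 09:40-14:55, 16:15-19:25 (invert busy blocks within the working day).
Bianca free: 11:45-14:10, 16:40-19:30 (invert busy blocks within the working day).
Ines free: 11:05-11:35, 11:45-16:10, 16:35-18:50.
Jamal ∩ Maria: 09:50-14:55, 16:15-19:25.
Jamal ∩ Maria ∩ Bianca: 11:45-14:10, 16:40-19:25.
Jamal ∩ Maria ∩ Bianca ∩ Ines: 11:45-14:10, 16:40-18:50.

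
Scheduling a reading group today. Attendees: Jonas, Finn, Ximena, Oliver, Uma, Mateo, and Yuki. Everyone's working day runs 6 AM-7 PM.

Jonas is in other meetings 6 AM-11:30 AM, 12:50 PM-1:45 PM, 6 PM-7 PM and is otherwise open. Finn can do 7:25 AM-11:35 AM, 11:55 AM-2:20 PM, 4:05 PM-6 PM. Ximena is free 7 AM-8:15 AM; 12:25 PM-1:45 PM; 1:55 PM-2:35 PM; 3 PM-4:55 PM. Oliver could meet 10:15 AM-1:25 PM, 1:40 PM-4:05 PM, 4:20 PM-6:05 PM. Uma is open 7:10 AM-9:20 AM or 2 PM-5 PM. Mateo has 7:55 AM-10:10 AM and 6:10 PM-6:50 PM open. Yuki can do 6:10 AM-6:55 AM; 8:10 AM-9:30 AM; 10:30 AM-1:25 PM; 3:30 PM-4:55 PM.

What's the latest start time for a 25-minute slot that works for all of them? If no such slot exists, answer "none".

Jonas free: 11:30-12:50, 13:45-18:00 (invert busy blocks within the working day).
Finn free: 07:25-11:35, 11:55-14:20, 16:05-18:00.
Ximena free: 07:00-08:15, 12:25-13:45, 13:55-14:35, 15:00-16:55.
Oliver free: 10:15-13:25, 13:40-16:05, 16:20-18:05.
Uma free: 07:10-09:20, 14:00-17:00.
Mateo free: 07:55-10:10, 18:10-18:50.
Yuki free: 06:10-06:55, 08:10-09:30, 10:30-13:25, 15:30-16:55.
Jonas ∩ Finn: 11:30-11:35, 11:55-12:50, 13:45-14:20, 16:05-18:00.
Jonas ∩ Finn ∩ Ximena: 12:25-12:50, 13:55-14:20, 16:05-16:55.
Jonas ∩ Finn ∩ Ximena ∩ Oliver: 12:25-12:50, 13:55-14:20, 16:20-16:55.
Jonas ∩ Finn ∩ Ximena ∩ Oliver ∩ Uma: 14:00-14:20, 16:20-16:55.
Jonas ∩ Finn ∩ Ximena ∩ Oliver ∩ Uma ∩ Mateo: ∅.
Jonas ∩ Finn ∩ Ximena ∩ Oliver ∩ Uma ∩ Mateo ∩ Yuki: ∅.
There is no time when everyone is free.
No common window is at least 25 minutes long.

none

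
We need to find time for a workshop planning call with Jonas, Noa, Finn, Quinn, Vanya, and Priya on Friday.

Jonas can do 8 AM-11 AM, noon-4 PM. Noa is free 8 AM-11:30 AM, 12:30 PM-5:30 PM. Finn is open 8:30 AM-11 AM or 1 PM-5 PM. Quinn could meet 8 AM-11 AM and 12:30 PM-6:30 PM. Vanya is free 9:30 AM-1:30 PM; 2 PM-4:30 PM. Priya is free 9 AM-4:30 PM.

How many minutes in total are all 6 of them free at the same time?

240

Jonas ∩ Noa: 08:00-11:00, 12:30-16:00.
Jonas ∩ Noa ∩ Finn: 08:30-11:00, 13:00-16:00.
Jonas ∩ Noa ∩ Finn ∩ Quinn: 08:30-11:00, 13:00-16:00.
Jonas ∩ Noa ∩ Finn ∩ Quinn ∩ Vanya: 09:30-11:00, 13:00-13:30, 14:00-16:00.
Jonas ∩ Noa ∩ Finn ∩ Quinn ∩ Vanya ∩ Priya: 09:30-11:00, 13:00-13:30, 14:00-16:00.
Summing the common windows: 90 + 30 + 120 = 240 minutes.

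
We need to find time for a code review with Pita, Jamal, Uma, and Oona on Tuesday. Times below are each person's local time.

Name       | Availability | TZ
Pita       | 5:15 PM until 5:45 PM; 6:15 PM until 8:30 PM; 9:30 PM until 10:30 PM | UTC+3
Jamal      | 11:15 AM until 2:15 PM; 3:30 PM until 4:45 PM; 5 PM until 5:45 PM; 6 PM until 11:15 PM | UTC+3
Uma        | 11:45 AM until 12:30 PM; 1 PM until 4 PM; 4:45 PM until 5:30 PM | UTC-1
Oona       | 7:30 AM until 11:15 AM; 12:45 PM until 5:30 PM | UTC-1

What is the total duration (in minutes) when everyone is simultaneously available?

135

Pita in UTC: 14:15-14:45, 15:15-17:30, 18:30-19:30 (subtract 3h to convert from UTC+3).
Jamal in UTC: 08:15-11:15, 12:30-13:45, 14:00-14:45, 15:00-20:15 (subtract 3h to convert from UTC+3).
Uma in UTC: 12:45-13:30, 14:00-17:00, 17:45-18:30 (add 1h to convert from UTC-1).
Oona in UTC: 08:30-12:15, 13:45-18:30 (add 1h to convert from UTC-1).
Pita ∩ Jamal: 14:15-14:45, 15:15-17:30, 18:30-19:30.
Pita ∩ Jamal ∩ Uma: 14:15-14:45, 15:15-17:00.
Pita ∩ Jamal ∩ Uma ∩ Oona: 14:15-14:45, 15:15-17:00.
Summing the common windows: 30 + 105 = 135 minutes.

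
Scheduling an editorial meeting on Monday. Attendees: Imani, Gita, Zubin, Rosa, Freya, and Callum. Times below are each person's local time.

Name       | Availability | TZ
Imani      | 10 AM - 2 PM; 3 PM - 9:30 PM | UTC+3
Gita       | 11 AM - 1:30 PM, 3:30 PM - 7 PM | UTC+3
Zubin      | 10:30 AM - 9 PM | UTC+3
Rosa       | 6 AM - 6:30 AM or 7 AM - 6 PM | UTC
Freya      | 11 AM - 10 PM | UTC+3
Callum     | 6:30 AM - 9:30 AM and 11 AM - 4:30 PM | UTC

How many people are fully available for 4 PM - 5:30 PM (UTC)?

4

Imani in UTC: 07:00-11:00, 12:00-18:30 (subtract 3h to convert from UTC+3).
Gita in UTC: 08:00-10:30, 12:30-16:00 (subtract 3h to convert from UTC+3).
Zubin in UTC: 07:30-18:00 (subtract 3h to convert from UTC+3).
Rosa in UTC: 06:00-06:30, 07:00-18:00.
Freya in UTC: 08:00-19:00 (subtract 3h to convert from UTC+3).
Callum in UTC: 06:30-09:30, 11:00-16:30.
Imani, Zubin, Rosa, and Freya can make the full 16:00-17:30 slot — that's 4.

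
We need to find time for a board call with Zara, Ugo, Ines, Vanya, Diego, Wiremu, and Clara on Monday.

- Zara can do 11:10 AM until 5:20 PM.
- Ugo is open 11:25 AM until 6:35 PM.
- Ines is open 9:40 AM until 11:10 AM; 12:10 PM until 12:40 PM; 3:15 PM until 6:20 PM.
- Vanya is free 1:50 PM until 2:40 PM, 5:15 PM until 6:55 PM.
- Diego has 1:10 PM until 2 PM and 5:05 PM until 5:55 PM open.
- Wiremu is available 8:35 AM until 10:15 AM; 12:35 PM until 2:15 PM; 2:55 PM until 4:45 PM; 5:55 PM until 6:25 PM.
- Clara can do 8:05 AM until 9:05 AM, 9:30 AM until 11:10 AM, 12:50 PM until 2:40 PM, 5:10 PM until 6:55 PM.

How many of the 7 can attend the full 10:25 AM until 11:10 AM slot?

2

Ines and Clara can make the full 10:25-11:10 slot — that's 2.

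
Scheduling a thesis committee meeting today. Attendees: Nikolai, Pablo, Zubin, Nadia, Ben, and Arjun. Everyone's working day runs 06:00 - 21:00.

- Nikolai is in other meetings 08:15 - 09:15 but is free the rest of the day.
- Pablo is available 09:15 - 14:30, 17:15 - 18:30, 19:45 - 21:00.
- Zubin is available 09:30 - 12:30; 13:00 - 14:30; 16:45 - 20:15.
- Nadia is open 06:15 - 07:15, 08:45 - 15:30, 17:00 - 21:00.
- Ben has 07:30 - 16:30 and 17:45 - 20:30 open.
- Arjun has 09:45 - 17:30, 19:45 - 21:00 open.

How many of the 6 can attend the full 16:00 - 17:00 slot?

2

Nikolai free: 06:00-08:15, 09:15-21:00 (invert busy blocks within the working day).
Pablo free: 09:15-14:30, 17:15-18:30, 19:45-21:00.
Zubin free: 09:30-12:30, 13:00-14:30, 16:45-20:15.
Nadia free: 06:15-07:15, 08:45-15:30, 17:00-21:00.
Ben free: 07:30-16:30, 17:45-20:30.
Arjun free: 09:45-17:30, 19:45-21:00.
Nikolai and Arjun can make the full 16:00-17:00 slot — that's 2.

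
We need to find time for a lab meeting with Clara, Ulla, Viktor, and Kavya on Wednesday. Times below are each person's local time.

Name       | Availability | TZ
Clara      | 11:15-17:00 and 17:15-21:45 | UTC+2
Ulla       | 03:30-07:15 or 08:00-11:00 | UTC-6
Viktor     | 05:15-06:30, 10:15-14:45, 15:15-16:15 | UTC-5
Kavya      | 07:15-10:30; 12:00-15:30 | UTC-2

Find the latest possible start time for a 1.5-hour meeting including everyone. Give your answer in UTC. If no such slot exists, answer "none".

15:30

Clara in UTC: 09:15-15:00, 15:15-19:45 (subtract 2h to convert from UTC+2).
Ulla in UTC: 09:30-13:15, 14:00-17:00 (add 6h to convert from UTC-6).
Viktor in UTC: 10:15-11:30, 15:15-19:45, 20:15-21:15 (add 5h to convert from UTC-5).
Kavya in UTC: 09:15-12:30, 14:00-17:30 (add 2h to convert from UTC-2).
Clara ∩ Ulla: 09:30-13:15, 14:00-15:00, 15:15-17:00.
Clara ∩ Ulla ∩ Viktor: 10:15-11:30, 15:15-17:00.
Clara ∩ Ulla ∩ Viktor ∩ Kavya: 10:15-11:30, 15:15-17:00.
The last common window of at least 90 minutes is 15:15-17:00; a 90-minute meeting can start as late as 15:30 and still end by 17:00.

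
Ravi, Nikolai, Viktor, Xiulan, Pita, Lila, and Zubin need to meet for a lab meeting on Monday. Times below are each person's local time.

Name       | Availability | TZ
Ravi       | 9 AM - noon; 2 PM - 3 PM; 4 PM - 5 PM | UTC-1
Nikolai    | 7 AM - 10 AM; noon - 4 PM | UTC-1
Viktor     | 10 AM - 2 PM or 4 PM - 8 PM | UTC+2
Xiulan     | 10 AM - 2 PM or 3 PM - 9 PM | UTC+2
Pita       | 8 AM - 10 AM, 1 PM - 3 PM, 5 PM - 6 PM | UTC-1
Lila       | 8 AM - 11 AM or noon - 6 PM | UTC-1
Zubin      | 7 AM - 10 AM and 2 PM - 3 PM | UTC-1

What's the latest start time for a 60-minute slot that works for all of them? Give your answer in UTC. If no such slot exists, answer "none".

Ravi in UTC: 10:00-13:00, 15:00-16:00, 17:00-18:00 (add 1h to convert from UTC-1).
Nikolai in UTC: 08:00-11:00, 13:00-17:00 (add 1h to convert from UTC-1).
Viktor in UTC: 08:00-12:00, 14:00-18:00 (subtract 2h to convert from UTC+2).
Xiulan in UTC: 08:00-12:00, 13:00-19:00 (subtract 2h to convert from UTC+2).
Pita in UTC: 09:00-11:00, 14:00-16:00, 18:00-19:00 (add 1h to convert from UTC-1).
Lila in UTC: 09:00-12:00, 13:00-19:00 (add 1h to convert from UTC-1).
Zubin in UTC: 08:00-11:00, 15:00-16:00 (add 1h to convert from UTC-1).
Ravi ∩ Nikolai: 10:00-11:00, 15:00-16:00.
Ravi ∩ Nikolai ∩ Viktor: 10:00-11:00, 15:00-16:00.
Ravi ∩ Nikolai ∩ Viktor ∩ Xiulan: 10:00-11:00, 15:00-16:00.
Ravi ∩ Nikolai ∩ Viktor ∩ Xiulan ∩ Pita: 10:00-11:00, 15:00-16:00.
Ravi ∩ Nikolai ∩ Viktor ∩ Xiulan ∩ Pita ∩ Lila: 10:00-11:00, 15:00-16:00.
Ravi ∩ Nikolai ∩ Viktor ∩ Xiulan ∩ Pita ∩ Lila ∩ Zubin: 10:00-11:00, 15:00-16:00.
Those are the intersection windows.
The last common window of at least 60 minutes is 15:00-16:00; a 60-minute meeting can start as late as 15:00 and still end by 16:00.

15:00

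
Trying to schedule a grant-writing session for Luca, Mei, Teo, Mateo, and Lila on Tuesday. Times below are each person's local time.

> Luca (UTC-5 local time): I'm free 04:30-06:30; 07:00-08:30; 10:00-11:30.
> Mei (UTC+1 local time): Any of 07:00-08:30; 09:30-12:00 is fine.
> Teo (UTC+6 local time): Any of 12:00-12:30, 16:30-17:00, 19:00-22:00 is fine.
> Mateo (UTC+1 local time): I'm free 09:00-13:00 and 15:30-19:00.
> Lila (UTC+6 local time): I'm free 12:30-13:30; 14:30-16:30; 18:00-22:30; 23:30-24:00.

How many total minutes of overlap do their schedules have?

Luca in UTC: 09:30-11:30, 12:00-13:30, 15:00-16:30 (add 5h to convert from UTC-5).
Mei in UTC: 06:00-07:30, 08:30-11:00 (subtract 1h to convert from UTC+1).
Teo in UTC: 06:00-06:30, 10:30-11:00, 13:00-16:00 (subtract 6h to convert from UTC+6).
Mateo in UTC: 08:00-12:00, 14:30-18:00 (subtract 1h to convert from UTC+1).
Lila in UTC: 06:30-07:30, 08:30-10:30, 12:00-16:30, 17:30-18:00 (subtract 6h to convert from UTC+6).
Luca ∩ Mei: 09:30-11:00.
Luca ∩ Mei ∩ Teo: 10:30-11:00.
Luca ∩ Mei ∩ Teo ∩ Mateo: 10:30-11:00.
Luca ∩ Mei ∩ Teo ∩ Mateo ∩ Lila: ∅.
There is no time when everyone is free.
There is no common window, so the total is 0 minutes.

0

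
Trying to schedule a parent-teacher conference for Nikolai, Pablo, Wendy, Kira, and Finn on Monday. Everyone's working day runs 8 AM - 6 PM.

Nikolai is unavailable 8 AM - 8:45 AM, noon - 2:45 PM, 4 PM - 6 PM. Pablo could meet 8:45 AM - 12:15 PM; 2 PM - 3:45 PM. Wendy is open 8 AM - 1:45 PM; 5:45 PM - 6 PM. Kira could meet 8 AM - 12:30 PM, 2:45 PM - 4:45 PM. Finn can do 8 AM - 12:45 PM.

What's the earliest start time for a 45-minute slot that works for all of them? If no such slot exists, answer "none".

Nikolai free: 08:45-12:00, 14:45-16:00 (invert busy blocks within the working day).
Pablo free: 08:45-12:15, 14:00-15:45.
Wendy free: 08:00-13:45, 17:45-18:00.
Kira free: 08:00-12:30, 14:45-16:45.
Finn free: 08:00-12:45.
Nikolai ∩ Pablo: 08:45-12:00, 14:45-15:45.
Nikolai ∩ Pablo ∩ Wendy: 08:45-12:00.
Nikolai ∩ Pablo ∩ Wendy ∩ Kira: 08:45-12:00.
Nikolai ∩ Pablo ∩ Wendy ∩ Kira ∩ Finn: 08:45-12:00.
Those are the intersection windows.
The first common window of at least 45 minutes is 08:45-12:00, so the earliest start is 08:45.

08:45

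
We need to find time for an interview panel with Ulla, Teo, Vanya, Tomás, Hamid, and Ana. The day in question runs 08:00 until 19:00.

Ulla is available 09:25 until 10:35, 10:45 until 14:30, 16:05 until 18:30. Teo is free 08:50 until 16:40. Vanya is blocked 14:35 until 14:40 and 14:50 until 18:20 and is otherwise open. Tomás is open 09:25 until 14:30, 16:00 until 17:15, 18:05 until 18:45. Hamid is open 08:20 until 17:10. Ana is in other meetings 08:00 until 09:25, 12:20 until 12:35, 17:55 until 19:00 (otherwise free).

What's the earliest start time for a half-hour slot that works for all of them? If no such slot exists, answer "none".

Ulla free: 09:25-10:35, 10:45-14:30, 16:05-18:30.
Teo free: 08:50-16:40.
Vanya free: 08:00-14:35, 14:40-14:50, 18:20-19:00 (invert busy blocks within the working day).
Tomás free: 09:25-14:30, 16:00-17:15, 18:05-18:45.
Hamid free: 08:20-17:10.
Ana free: 09:25-12:20, 12:35-17:55 (invert busy blocks within the working day).
Ulla ∩ Teo: 09:25-10:35, 10:45-14:30, 16:05-16:40.
Ulla ∩ Teo ∩ Vanya: 09:25-10:35, 10:45-14:30.
Ulla ∩ Teo ∩ Vanya ∩ Tomás: 09:25-10:35, 10:45-14:30.
Ulla ∩ Teo ∩ Vanya ∩ Tomás ∩ Hamid: 09:25-10:35, 10:45-14:30.
Ulla ∩ Teo ∩ Vanya ∩ Tomás ∩ Hamid ∩ Ana: 09:25-10:35, 10:45-12:20, 12:35-14:30.
Those are the intersection windows.
The first common window of at least 30 minutes is 09:25-10:35, so the earliest start is 09:25.

09:25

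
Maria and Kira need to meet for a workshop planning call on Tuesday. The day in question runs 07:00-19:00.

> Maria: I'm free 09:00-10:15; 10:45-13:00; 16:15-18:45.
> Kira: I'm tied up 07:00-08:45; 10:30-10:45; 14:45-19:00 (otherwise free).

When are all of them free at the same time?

09:00-10:15, 10:45-13:00

Maria free: 09:00-10:15, 10:45-13:00, 16:15-18:45.
Kira free: 08:45-10:30, 10:45-14:45 (invert busy blocks within the working day).
Maria ∩ Kira: 09:00-10:15, 10:45-13:00.
Those are the intersection windows.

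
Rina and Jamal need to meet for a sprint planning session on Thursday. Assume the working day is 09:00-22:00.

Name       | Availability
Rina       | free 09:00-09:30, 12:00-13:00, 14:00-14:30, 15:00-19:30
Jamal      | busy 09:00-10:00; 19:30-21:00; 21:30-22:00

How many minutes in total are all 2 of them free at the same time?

360

Rina free: 09:00-09:30, 12:00-13:00, 14:00-14:30, 15:00-19:30.
Jamal free: 10:00-19:30, 21:00-21:30 (invert busy blocks within the working day).
Rina ∩ Jamal: 12:00-13:00, 14:00-14:30, 15:00-19:30.
Summing the common windows: 60 + 30 + 270 = 360 minutes.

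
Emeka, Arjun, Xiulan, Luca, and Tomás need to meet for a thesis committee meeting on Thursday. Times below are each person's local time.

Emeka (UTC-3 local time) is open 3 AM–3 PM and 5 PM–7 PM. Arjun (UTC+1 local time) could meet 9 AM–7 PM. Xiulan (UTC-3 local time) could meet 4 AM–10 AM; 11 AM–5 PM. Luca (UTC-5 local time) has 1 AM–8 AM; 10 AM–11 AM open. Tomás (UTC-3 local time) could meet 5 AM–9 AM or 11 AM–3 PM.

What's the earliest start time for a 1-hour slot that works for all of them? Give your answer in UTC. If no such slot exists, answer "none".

08:00

Emeka in UTC: 06:00-18:00, 20:00-22:00 (add 3h to convert from UTC-3).
Arjun in UTC: 08:00-18:00 (subtract 1h to convert from UTC+1).
Xiulan in UTC: 07:00-13:00, 14:00-20:00 (add 3h to convert from UTC-3).
Luca in UTC: 06:00-13:00, 15:00-16:00 (add 5h to convert from UTC-5).
Tomás in UTC: 08:00-12:00, 14:00-18:00 (add 3h to convert from UTC-3).
Emeka ∩ Arjun: 08:00-18:00.
Emeka ∩ Arjun ∩ Xiulan: 08:00-13:00, 14:00-18:00.
Emeka ∩ Arjun ∩ Xiulan ∩ Luca: 08:00-13:00, 15:00-16:00.
Emeka ∩ Arjun ∩ Xiulan ∩ Luca ∩ Tomás: 08:00-12:00, 15:00-16:00.
The first common window of at least 60 minutes is 08:00-12:00, so the earliest start is 08:00.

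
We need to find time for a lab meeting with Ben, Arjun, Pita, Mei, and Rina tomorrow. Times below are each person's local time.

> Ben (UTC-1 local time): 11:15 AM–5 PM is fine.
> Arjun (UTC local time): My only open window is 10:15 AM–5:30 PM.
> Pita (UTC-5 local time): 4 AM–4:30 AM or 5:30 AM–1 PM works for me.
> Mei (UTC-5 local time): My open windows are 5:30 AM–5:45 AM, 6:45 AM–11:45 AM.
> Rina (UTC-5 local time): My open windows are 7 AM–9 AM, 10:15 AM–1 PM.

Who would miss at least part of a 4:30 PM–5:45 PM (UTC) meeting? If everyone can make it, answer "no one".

Arjun, Mei

Ben in UTC: 12:15-18:00 (add 1h to convert from UTC-1).
Arjun in UTC: 10:15-17:30.
Pita in UTC: 09:00-09:30, 10:30-18:00 (add 5h to convert from UTC-5).
Mei in UTC: 10:30-10:45, 11:45-16:45 (add 5h to convert from UTC-5).
Rina in UTC: 12:00-14:00, 15:15-18:00 (add 5h to convert from UTC-5).
Ben: free for 16:30-17:45. Arjun: not fully free for 16:30-17:45. Pita: free for 16:30-17:45. Mei: not fully free for 16:30-17:45. Rina: free for 16:30-17:45.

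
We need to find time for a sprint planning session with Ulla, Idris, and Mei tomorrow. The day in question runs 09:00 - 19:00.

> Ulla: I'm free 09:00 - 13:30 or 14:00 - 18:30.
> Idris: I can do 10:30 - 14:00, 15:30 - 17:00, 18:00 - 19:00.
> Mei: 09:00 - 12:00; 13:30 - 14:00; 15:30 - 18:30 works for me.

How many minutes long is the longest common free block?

90

Ulla ∩ Idris: 10:30-13:30, 15:30-17:00, 18:00-18:30.
Ulla ∩ Idris ∩ Mei: 10:30-12:00, 15:30-17:00, 18:00-18:30.
Those are the intersection windows.
The longest is 10:30-12:00 at 90 minutes.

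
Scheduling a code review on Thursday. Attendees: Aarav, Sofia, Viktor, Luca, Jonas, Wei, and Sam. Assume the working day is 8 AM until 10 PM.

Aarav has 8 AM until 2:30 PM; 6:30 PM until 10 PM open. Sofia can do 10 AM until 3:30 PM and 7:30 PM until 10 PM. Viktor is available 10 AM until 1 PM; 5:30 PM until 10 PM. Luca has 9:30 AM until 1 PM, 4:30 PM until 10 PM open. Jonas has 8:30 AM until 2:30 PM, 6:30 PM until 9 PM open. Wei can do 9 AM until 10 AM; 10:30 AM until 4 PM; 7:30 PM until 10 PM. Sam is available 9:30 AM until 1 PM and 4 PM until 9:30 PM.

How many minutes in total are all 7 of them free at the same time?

240

Aarav ∩ Sofia: 10:00-14:30, 19:30-22:00.
Aarav ∩ Sofia ∩ Viktor: 10:00-13:00, 19:30-22:00.
Aarav ∩ Sofia ∩ Viktor ∩ Luca: 10:00-13:00, 19:30-22:00.
Aarav ∩ Sofia ∩ Viktor ∩ Luca ∩ Jonas: 10:00-13:00, 19:30-21:00.
Aarav ∩ Sofia ∩ Viktor ∩ Luca ∩ Jonas ∩ Wei: 10:30-13:00, 19:30-21:00.
Aarav ∩ Sofia ∩ Viktor ∩ Luca ∩ Jonas ∩ Wei ∩ Sam: 10:30-13:00, 19:30-21:00.
So the common availability across everyone is 10:30-13:00, 19:30-21:00.
Summing the common windows: 150 + 90 = 240 minutes.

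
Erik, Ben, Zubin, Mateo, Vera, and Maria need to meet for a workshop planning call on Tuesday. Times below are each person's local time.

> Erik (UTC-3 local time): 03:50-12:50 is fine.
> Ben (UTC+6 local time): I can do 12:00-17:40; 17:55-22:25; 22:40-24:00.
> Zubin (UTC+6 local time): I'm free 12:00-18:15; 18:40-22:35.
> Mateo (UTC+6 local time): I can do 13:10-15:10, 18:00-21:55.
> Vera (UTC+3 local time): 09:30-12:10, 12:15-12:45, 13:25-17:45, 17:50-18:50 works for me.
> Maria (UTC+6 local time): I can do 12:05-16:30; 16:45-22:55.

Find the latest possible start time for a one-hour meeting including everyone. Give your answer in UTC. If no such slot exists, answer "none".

Erik in UTC: 06:50-15:50 (add 3h to convert from UTC-3).
Ben in UTC: 06:00-11:40, 11:55-16:25, 16:40-18:00 (subtract 6h to convert from UTC+6).
Zubin in UTC: 06:00-12:15, 12:40-16:35 (subtract 6h to convert from UTC+6).
Mateo in UTC: 07:10-09:10, 12:00-15:55 (subtract 6h to convert from UTC+6).
Vera in UTC: 06:30-09:10, 09:15-09:45, 10:25-14:45, 14:50-15:50 (subtract 3h to convert from UTC+3).
Maria in UTC: 06:05-10:30, 10:45-16:55 (subtract 6h to convert from UTC+6).
Erik ∩ Ben: 06:50-11:40, 11:55-15:50.
Erik ∩ Ben ∩ Zubin: 06:50-11:40, 11:55-12:15, 12:40-15:50.
Erik ∩ Ben ∩ Zubin ∩ Mateo: 07:10-09:10, 12:00-12:15, 12:40-15:50.
Erik ∩ Ben ∩ Zubin ∩ Mateo ∩ Vera: 07:10-09:10, 12:00-12:15, 12:40-14:45, 14:50-15:50.
Erik ∩ Ben ∩ Zubin ∩ Mateo ∩ Vera ∩ Maria: 07:10-09:10, 12:00-12:15, 12:40-14:45, 14:50-15:50.
The last common window of at least 60 minutes is 14:50-15:50; a 60-minute meeting can start as late as 14:50 and still end by 15:50.

14:50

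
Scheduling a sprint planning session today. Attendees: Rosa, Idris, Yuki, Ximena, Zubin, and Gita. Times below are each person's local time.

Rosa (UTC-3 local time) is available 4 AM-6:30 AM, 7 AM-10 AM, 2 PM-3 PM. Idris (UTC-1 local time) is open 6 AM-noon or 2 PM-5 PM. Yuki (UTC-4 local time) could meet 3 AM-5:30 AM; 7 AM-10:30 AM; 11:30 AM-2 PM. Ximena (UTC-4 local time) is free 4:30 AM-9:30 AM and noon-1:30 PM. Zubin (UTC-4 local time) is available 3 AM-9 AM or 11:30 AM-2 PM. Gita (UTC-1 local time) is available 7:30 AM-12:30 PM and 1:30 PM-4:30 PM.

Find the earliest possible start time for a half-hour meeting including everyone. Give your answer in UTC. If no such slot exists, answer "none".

Rosa in UTC: 07:00-09:30, 10:00-13:00, 17:00-18:00 (add 3h to convert from UTC-3).
Idris in UTC: 07:00-13:00, 15:00-18:00 (add 1h to convert from UTC-1).
Yuki in UTC: 07:00-09:30, 11:00-14:30, 15:30-18:00 (add 4h to convert from UTC-4).
Ximena in UTC: 08:30-13:30, 16:00-17:30 (add 4h to convert from UTC-4).
Zubin in UTC: 07:00-13:00, 15:30-18:00 (add 4h to convert from UTC-4).
Gita in UTC: 08:30-13:30, 14:30-17:30 (add 1h to convert from UTC-1).
Rosa ∩ Idris: 07:00-09:30, 10:00-13:00, 17:00-18:00.
Rosa ∩ Idris ∩ Yuki: 07:00-09:30, 11:00-13:00, 17:00-18:00.
Rosa ∩ Idris ∩ Yuki ∩ Ximena: 08:30-09:30, 11:00-13:00, 17:00-17:30.
Rosa ∩ Idris ∩ Yuki ∩ Ximena ∩ Zubin: 08:30-09:30, 11:00-13:00, 17:00-17:30.
Rosa ∩ Idris ∩ Yuki ∩ Ximena ∩ Zubin ∩ Gita: 08:30-09:30, 11:00-13:00, 17:00-17:30.
Those are the intersection windows.
The first common window of at least 30 minutes is 08:30-09:30, so the earliest start is 08:30.

08:30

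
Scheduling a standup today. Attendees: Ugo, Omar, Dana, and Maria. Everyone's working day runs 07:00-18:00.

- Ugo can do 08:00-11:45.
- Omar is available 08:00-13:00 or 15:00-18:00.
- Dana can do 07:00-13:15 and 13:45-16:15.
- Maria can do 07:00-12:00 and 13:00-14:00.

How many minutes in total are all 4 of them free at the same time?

225

Ugo ∩ Omar: 08:00-11:45.
Ugo ∩ Omar ∩ Dana: 08:00-11:45.
Ugo ∩ Omar ∩ Dana ∩ Maria: 08:00-11:45.
That's a single block of 225 minutes.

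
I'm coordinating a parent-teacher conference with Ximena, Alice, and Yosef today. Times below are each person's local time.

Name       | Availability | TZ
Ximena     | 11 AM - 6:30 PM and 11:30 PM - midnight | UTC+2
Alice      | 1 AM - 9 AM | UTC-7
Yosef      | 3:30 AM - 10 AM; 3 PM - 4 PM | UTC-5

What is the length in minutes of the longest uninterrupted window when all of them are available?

Ximena in UTC: 09:00-16:30, 21:30-22:00 (subtract 2h to convert from UTC+2).
Alice in UTC: 08:00-16:00 (add 7h to convert from UTC-7).
Yosef in UTC: 08:30-15:00, 20:00-21:00 (add 5h to convert from UTC-5).
Ximena ∩ Alice: 09:00-16:00.
Ximena ∩ Alice ∩ Yosef: 09:00-15:00.
The longest is 09:00-15:00 at 360 minutes.

360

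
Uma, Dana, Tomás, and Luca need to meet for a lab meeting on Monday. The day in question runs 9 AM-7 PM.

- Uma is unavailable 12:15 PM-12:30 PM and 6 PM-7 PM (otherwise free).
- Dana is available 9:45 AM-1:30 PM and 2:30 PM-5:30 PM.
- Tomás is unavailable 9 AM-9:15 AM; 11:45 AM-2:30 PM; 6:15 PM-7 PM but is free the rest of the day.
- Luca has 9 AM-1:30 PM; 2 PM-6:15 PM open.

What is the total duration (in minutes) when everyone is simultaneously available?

300

Uma free: 09:00-12:15, 12:30-18:00 (invert busy blocks within the working day).
Dana free: 09:45-13:30, 14:30-17:30.
Tomás free: 09:15-11:45, 14:30-18:15 (invert busy blocks within the working day).
Luca free: 09:00-13:30, 14:00-18:15.
Uma ∩ Dana: 09:45-12:15, 12:30-13:30, 14:30-17:30.
Uma ∩ Dana ∩ Tomás: 09:45-11:45, 14:30-17:30.
Uma ∩ Dana ∩ Tomás ∩ Luca: 09:45-11:45, 14:30-17:30.
Summing the common windows: 120 + 180 = 300 minutes.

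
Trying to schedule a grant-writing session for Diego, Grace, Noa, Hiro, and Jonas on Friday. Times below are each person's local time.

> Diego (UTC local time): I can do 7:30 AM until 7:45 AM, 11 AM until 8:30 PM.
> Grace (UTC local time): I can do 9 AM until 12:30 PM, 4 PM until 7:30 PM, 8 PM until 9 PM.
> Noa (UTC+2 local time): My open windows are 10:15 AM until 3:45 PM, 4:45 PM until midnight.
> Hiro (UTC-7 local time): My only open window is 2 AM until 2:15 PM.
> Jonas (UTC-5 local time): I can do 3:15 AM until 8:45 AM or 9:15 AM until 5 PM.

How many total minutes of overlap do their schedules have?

Diego in UTC: 07:30-07:45, 11:00-20:30.
Grace in UTC: 09:00-12:30, 16:00-19:30, 20:00-21:00.
Noa in UTC: 08:15-13:45, 14:45-22:00 (subtract 2h to convert from UTC+2).
Hiro in UTC: 09:00-21:15 (add 7h to convert from UTC-7).
Jonas in UTC: 08:15-13:45, 14:15-22:00 (add 5h to convert from UTC-5).
Diego ∩ Grace: 11:00-12:30, 16:00-19:30, 20:00-20:30.
Diego ∩ Grace ∩ Noa: 11:00-12:30, 16:00-19:30, 20:00-20:30.
Diego ∩ Grace ∩ Noa ∩ Hiro: 11:00-12:30, 16:00-19:30, 20:00-20:30.
Diego ∩ Grace ∩ Noa ∩ Hiro ∩ Jonas: 11:00-12:30, 16:00-19:30, 20:00-20:30.
Summing the common windows: 90 + 210 + 30 = 330 minutes.

330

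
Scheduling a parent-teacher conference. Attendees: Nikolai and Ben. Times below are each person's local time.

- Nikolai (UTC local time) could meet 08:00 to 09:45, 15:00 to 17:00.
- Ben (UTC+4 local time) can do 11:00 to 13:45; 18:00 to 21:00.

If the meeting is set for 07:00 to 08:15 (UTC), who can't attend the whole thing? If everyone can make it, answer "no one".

Nikolai

Nikolai in UTC: 08:00-09:45, 15:00-17:00.
Ben in UTC: 07:00-09:45, 14:00-17:00 (subtract 4h to convert from UTC+4).
Nikolai: not fully free for 07:00-08:15. Ben: free for 07:00-08:15.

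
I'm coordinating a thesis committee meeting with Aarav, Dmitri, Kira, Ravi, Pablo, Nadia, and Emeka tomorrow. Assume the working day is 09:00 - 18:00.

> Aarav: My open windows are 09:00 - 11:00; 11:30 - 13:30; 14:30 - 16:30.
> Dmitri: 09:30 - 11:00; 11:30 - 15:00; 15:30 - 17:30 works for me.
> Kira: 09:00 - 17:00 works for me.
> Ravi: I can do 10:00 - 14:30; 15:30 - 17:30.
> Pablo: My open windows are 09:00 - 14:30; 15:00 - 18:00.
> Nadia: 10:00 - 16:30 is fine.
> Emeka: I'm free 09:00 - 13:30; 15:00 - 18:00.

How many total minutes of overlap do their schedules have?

Aarav ∩ Dmitri: 09:30-11:00, 11:30-13:30, 14:30-15:00, 15:30-16:30.
Aarav ∩ Dmitri ∩ Kira: 09:30-11:00, 11:30-13:30, 14:30-15:00, 15:30-16:30.
Aarav ∩ Dmitri ∩ Kira ∩ Ravi: 10:00-11:00, 11:30-13:30, 15:30-16:30.
Aarav ∩ Dmitri ∩ Kira ∩ Ravi ∩ Pablo: 10:00-11:00, 11:30-13:30, 15:30-16:30.
Aarav ∩ Dmitri ∩ Kira ∩ Ravi ∩ Pablo ∩ Nadia: 10:00-11:00, 11:30-13:30, 15:30-16:30.
Aarav ∩ Dmitri ∩ Kira ∩ Ravi ∩ Pablo ∩ Nadia ∩ Emeka: 10:00-11:00, 11:30-13:30, 15:30-16:30.
So the common availability across everyone is 10:00-11:00, 11:30-13:30, 15:30-16:30.
Summing the common windows: 60 + 120 + 60 = 240 minutes.

240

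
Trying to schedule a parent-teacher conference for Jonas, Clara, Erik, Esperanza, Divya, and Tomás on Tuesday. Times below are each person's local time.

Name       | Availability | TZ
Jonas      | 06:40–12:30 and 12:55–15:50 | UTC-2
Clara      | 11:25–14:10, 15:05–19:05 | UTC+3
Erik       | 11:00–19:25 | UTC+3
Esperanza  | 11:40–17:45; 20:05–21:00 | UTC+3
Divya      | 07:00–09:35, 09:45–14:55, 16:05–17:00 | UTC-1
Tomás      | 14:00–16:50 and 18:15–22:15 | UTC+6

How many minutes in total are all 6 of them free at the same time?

Jonas in UTC: 08:40-14:30, 14:55-17:50 (add 2h to convert from UTC-2).
Clara in UTC: 08:25-11:10, 12:05-16:05 (subtract 3h to convert from UTC+3).
Erik in UTC: 08:00-16:25 (subtract 3h to convert from UTC+3).
Esperanza in UTC: 08:40-14:45, 17:05-18:00 (subtract 3h to convert from UTC+3).
Divya in UTC: 08:00-10:35, 10:45-15:55, 17:05-18:00 (add 1h to convert from UTC-1).
Tomás in UTC: 08:00-10:50, 12:15-16:15 (subtract 6h to convert from UTC+6).
Jonas ∩ Clara: 08:40-11:10, 12:05-14:30, 14:55-16:05.
Jonas ∩ Clara ∩ Erik: 08:40-11:10, 12:05-14:30, 14:55-16:05.
Jonas ∩ Clara ∩ Erik ∩ Esperanza: 08:40-11:10, 12:05-14:30.
Jonas ∩ Clara ∩ Erik ∩ Esperanza ∩ Divya: 08:40-10:35, 10:45-11:10, 12:05-14:30.
Jonas ∩ Clara ∩ Erik ∩ Esperanza ∩ Divya ∩ Tomás: 08:40-10:35, 10:45-10:50, 12:15-14:30.
So the common availability across everyone is 08:40-10:35, 10:45-10:50, 12:15-14:30.
Summing the common windows: 115 + 5 + 135 = 255 minutes.

255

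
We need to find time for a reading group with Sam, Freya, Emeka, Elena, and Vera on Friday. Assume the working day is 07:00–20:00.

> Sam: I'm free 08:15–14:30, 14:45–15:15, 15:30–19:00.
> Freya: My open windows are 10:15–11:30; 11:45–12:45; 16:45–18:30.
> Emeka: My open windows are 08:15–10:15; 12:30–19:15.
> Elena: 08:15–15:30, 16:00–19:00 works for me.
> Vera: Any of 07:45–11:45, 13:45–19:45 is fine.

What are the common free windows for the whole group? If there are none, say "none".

Sam ∩ Freya: 10:15-11:30, 11:45-12:45, 16:45-18:30.
Sam ∩ Freya ∩ Emeka: 12:30-12:45, 16:45-18:30.
Sam ∩ Freya ∩ Emeka ∩ Elena: 12:30-12:45, 16:45-18:30.
Sam ∩ Freya ∩ Emeka ∩ Elena ∩ Vera: 16:45-18:30.

16:45-18:30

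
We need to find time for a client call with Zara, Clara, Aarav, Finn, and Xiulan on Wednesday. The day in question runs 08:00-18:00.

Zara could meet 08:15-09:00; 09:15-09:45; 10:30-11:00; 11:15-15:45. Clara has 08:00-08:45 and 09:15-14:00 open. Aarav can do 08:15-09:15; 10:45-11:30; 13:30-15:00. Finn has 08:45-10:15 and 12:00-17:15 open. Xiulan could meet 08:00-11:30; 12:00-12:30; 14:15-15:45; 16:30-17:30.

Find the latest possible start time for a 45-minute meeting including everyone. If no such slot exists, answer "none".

none

Zara ∩ Clara: 08:15-08:45, 09:15-09:45, 10:30-11:00, 11:15-14:00.
Zara ∩ Clara ∩ Aarav: 08:15-08:45, 10:45-11:00, 11:15-11:30, 13:30-14:00.
Zara ∩ Clara ∩ Aarav ∩ Finn: 13:30-14:00.
Zara ∩ Clara ∩ Aarav ∩ Finn ∩ Xiulan: ∅.
There is no time when everyone is free.
No common window is at least 45 minutes long.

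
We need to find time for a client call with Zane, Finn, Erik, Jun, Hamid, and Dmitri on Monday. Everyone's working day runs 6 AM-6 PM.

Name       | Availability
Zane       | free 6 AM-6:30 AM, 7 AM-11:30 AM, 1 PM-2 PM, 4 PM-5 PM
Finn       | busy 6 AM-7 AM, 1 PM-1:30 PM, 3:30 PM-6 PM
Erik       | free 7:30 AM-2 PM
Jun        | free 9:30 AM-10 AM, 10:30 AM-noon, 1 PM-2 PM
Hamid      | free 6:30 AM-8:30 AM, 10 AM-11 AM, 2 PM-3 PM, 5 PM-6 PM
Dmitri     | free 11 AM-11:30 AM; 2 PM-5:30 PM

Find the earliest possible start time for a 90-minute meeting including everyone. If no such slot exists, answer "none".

none

Zane free: 06:00-06:30, 07:00-11:30, 13:00-14:00, 16:00-17:00.
Finn free: 07:00-13:00, 13:30-15:30 (invert busy blocks within the working day).
Erik free: 07:30-14:00.
Jun free: 09:30-10:00, 10:30-12:00, 13:00-14:00.
Hamid free: 06:30-08:30, 10:00-11:00, 14:00-15:00, 17:00-18:00.
Dmitri free: 11:00-11:30, 14:00-17:30.
Zane ∩ Finn: 07:00-11:30, 13:30-14:00.
Zane ∩ Finn ∩ Erik: 07:30-11:30, 13:30-14:00.
Zane ∩ Finn ∩ Erik ∩ Jun: 09:30-10:00, 10:30-11:30, 13:30-14:00.
Zane ∩ Finn ∩ Erik ∩ Jun ∩ Hamid: 10:30-11:00.
Zane ∩ Finn ∩ Erik ∩ Jun ∩ Hamid ∩ Dmitri: ∅.
There is no time when everyone is free.
No common window is at least 90 minutes long.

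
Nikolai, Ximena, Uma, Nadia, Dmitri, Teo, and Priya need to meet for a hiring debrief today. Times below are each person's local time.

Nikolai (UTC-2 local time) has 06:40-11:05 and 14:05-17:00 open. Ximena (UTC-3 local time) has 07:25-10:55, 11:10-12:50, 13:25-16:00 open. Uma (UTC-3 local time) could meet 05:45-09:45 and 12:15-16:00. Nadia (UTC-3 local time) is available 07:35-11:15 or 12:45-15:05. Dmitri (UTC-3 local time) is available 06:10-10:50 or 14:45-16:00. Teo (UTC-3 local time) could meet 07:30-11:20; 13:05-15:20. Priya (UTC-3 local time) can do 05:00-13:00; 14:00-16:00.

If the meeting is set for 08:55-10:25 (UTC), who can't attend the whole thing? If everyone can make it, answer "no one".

Nikolai in UTC: 08:40-13:05, 16:05-19:00 (add 2h to convert from UTC-2).
Ximena in UTC: 10:25-13:55, 14:10-15:50, 16:25-19:00 (add 3h to convert from UTC-3).
Uma in UTC: 08:45-12:45, 15:15-19:00 (add 3h to convert from UTC-3).
Nadia in UTC: 10:35-14:15, 15:45-18:05 (add 3h to convert from UTC-3).
Dmitri in UTC: 09:10-13:50, 17:45-19:00 (add 3h to convert from UTC-3).
Teo in UTC: 10:30-14:20, 16:05-18:20 (add 3h to convert from UTC-3).
Priya in UTC: 08:00-16:00, 17:00-19:00 (add 3h to convert from UTC-3).
Nikolai: free for 08:55-10:25. Ximena: not fully free for 08:55-10:25. Uma: free for 08:55-10:25. Nadia: not fully free for 08:55-10:25. Dmitri: not fully free for 08:55-10:25. Teo: not fully free for 08:55-10:25. Priya: free for 08:55-10:25.

Dmitri, Nadia, Teo, Ximena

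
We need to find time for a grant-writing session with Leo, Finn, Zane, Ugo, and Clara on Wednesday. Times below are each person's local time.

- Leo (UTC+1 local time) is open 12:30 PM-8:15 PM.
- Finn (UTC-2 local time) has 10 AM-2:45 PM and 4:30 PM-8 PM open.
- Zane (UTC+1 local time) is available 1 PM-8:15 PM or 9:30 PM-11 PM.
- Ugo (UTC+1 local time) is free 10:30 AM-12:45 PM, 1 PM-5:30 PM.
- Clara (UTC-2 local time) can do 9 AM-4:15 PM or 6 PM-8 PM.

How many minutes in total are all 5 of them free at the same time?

Leo in UTC: 11:30-19:15 (subtract 1h to convert from UTC+1).
Finn in UTC: 12:00-16:45, 18:30-22:00 (add 2h to convert from UTC-2).
Zane in UTC: 12:00-19:15, 20:30-22:00 (subtract 1h to convert from UTC+1).
Ugo in UTC: 09:30-11:45, 12:00-16:30 (subtract 1h to convert from UTC+1).
Clara in UTC: 11:00-18:15, 20:00-22:00 (add 2h to convert from UTC-2).
Leo ∩ Finn: 12:00-16:45, 18:30-19:15.
Leo ∩ Finn ∩ Zane: 12:00-16:45, 18:30-19:15.
Leo ∩ Finn ∩ Zane ∩ Ugo: 12:00-16:30.
Leo ∩ Finn ∩ Zane ∩ Ugo ∩ Clara: 12:00-16:30.
Those are the intersection windows.
That's a single block of 270 minutes.

270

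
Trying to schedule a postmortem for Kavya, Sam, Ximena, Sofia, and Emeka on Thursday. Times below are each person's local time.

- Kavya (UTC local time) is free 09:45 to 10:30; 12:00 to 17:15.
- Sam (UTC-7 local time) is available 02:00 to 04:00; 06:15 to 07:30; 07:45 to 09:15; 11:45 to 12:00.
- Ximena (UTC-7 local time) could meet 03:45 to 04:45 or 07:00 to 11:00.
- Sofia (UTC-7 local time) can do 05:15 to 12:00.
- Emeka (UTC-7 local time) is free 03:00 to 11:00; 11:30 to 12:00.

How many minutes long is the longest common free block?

90

Kavya in UTC: 09:45-10:30, 12:00-17:15.
Sam in UTC: 09:00-11:00, 13:15-14:30, 14:45-16:15, 18:45-19:00 (add 7h to convert from UTC-7).
Ximena in UTC: 10:45-11:45, 14:00-18:00 (add 7h to convert from UTC-7).
Sofia in UTC: 12:15-19:00 (add 7h to convert from UTC-7).
Emeka in UTC: 10:00-18:00, 18:30-19:00 (add 7h to convert from UTC-7).
Kavya ∩ Sam: 09:45-10:30, 13:15-14:30, 14:45-16:15.
Kavya ∩ Sam ∩ Ximena: 14:00-14:30, 14:45-16:15.
Kavya ∩ Sam ∩ Ximena ∩ Sofia: 14:00-14:30, 14:45-16:15.
Kavya ∩ Sam ∩ Ximena ∩ Sofia ∩ Emeka: 14:00-14:30, 14:45-16:15.
The longest is 14:45-16:15 at 90 minutes.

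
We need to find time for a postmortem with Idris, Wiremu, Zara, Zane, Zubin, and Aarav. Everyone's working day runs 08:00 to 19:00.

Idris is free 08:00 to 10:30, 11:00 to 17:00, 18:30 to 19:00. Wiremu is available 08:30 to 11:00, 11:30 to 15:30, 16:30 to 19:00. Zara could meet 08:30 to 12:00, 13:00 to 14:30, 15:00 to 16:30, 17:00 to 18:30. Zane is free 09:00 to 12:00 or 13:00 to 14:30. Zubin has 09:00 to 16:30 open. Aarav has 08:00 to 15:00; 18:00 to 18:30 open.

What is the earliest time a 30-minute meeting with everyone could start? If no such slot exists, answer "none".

09:00

Idris ∩ Wiremu: 08:30-10:30, 11:30-15:30, 16:30-17:00, 18:30-19:00.
Idris ∩ Wiremu ∩ Zara: 08:30-10:30, 11:30-12:00, 13:00-14:30, 15:00-15:30.
Idris ∩ Wiremu ∩ Zara ∩ Zane: 09:00-10:30, 11:30-12:00, 13:00-14:30.
Idris ∩ Wiremu ∩ Zara ∩ Zane ∩ Zubin: 09:00-10:30, 11:30-12:00, 13:00-14:30.
Idris ∩ Wiremu ∩ Zara ∩ Zane ∩ Zubin ∩ Aarav: 09:00-10:30, 11:30-12:00, 13:00-14:30.
The first common window of at least 30 minutes is 09:00-10:30, so the earliest start is 09:00.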